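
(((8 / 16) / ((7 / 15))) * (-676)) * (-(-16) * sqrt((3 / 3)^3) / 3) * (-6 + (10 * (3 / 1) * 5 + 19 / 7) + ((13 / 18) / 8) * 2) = -250238300 / 441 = -567433.79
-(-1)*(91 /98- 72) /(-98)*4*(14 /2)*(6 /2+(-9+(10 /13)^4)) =-160559170 /1399489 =-114.73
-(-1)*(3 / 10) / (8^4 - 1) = 1 / 13650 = 0.00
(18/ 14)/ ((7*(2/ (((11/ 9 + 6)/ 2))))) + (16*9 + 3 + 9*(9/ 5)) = 160261/ 980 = 163.53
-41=-41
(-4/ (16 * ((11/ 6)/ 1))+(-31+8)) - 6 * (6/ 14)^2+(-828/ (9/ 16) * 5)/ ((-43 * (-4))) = -67.03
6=6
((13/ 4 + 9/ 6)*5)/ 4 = 95/ 16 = 5.94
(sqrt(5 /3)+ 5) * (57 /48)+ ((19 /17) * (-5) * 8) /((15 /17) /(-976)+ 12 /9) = -29303795 /1061168+ 19 * sqrt(15) /48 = -26.08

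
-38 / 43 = -0.88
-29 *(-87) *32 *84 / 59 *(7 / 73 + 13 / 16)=449719704 / 4307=104416.00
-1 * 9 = -9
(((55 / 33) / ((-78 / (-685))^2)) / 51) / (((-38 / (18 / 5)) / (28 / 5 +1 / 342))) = -69163765 / 51698088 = -1.34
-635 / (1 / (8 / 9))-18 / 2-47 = -5584 / 9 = -620.44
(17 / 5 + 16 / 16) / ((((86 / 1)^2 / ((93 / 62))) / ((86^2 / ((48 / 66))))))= 363 / 40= 9.08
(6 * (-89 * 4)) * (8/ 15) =-1139.20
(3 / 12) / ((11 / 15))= 15 / 44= 0.34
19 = 19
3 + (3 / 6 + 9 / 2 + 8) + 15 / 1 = 31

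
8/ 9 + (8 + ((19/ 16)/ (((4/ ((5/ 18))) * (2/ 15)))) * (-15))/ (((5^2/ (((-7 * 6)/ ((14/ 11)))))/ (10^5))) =12139939/ 72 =168610.26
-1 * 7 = -7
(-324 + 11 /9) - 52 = -3373 /9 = -374.78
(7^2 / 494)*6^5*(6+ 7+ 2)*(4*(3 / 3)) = 11430720 / 247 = 46278.22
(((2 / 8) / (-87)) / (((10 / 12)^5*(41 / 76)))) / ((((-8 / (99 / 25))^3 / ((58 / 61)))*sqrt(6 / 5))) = 497763387*sqrt(30) / 1953906250000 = 0.00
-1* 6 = -6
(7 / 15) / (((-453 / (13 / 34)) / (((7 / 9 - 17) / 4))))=0.00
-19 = -19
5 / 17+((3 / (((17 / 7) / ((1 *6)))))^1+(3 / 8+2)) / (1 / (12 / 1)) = 117.74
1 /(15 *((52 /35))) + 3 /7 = 517 /1092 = 0.47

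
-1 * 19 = -19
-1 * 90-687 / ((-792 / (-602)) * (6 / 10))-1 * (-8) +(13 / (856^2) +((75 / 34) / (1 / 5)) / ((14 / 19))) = -8091520695679 / 8632362816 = -937.35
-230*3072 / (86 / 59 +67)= -41687040 / 4039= -10321.13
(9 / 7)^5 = 59049 / 16807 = 3.51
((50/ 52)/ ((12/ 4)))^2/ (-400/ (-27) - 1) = 1875/ 252148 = 0.01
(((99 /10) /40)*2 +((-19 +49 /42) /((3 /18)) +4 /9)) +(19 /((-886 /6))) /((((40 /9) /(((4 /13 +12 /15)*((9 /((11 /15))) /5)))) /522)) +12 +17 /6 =-15087659797 /114028200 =-132.32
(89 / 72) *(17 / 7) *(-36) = -1513 / 14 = -108.07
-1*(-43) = 43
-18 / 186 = -3 / 31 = -0.10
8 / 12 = 2 / 3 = 0.67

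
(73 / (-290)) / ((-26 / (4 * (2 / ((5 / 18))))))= 2628 / 9425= 0.28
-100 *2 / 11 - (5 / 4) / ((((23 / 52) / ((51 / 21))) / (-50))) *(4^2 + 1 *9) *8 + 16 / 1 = 121546136 / 1771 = 68631.36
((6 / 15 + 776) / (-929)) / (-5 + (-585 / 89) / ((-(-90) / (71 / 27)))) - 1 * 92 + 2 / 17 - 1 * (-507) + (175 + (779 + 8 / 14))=18894198478353 / 13792895515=1369.85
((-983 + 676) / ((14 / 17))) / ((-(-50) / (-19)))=99161 / 700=141.66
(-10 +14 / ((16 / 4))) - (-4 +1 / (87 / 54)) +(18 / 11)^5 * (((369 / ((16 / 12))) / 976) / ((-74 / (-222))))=1954393025 / 284899219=6.86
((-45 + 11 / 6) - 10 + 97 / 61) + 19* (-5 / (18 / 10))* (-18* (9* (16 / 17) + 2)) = 61569691 / 6222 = 9895.48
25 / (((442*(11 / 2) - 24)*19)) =25 / 45733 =0.00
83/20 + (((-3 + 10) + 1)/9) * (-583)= -92533/180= -514.07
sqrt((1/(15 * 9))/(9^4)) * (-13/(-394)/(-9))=-13 * sqrt(15)/12925170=-0.00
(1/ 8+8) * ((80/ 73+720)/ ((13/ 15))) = 6760.27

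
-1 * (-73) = 73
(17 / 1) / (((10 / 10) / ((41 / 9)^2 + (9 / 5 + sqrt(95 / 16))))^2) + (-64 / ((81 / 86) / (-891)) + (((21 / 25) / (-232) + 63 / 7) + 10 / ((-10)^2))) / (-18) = 77639 * sqrt(95) / 405 + 102436750423 / 19026900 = 7252.26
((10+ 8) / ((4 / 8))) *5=180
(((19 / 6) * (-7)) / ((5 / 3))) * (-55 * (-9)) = -13167 / 2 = -6583.50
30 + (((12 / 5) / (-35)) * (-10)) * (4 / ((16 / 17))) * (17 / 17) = 1152 / 35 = 32.91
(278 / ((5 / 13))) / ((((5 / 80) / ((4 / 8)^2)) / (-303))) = -4380168 / 5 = -876033.60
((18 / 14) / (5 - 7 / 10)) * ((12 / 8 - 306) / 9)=-435 / 43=-10.12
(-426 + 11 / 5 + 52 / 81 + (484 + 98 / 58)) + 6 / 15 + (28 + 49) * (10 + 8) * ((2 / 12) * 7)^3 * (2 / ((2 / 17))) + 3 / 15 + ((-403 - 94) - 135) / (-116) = 1761005989 / 46980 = 37484.16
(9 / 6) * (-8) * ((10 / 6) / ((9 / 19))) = -380 / 9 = -42.22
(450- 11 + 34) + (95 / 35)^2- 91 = 19079 / 49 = 389.37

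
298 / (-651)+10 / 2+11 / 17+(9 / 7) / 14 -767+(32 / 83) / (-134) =-656307233525 / 861610218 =-761.72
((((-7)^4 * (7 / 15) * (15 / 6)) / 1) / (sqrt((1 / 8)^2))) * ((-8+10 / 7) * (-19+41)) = -9719248 / 3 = -3239749.33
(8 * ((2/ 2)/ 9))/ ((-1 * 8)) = -1/ 9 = -0.11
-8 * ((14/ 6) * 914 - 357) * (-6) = 85232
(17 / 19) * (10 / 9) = 170 / 171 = 0.99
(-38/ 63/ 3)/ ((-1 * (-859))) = -38/ 162351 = -0.00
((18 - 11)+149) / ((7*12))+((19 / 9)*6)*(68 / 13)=18595 / 273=68.11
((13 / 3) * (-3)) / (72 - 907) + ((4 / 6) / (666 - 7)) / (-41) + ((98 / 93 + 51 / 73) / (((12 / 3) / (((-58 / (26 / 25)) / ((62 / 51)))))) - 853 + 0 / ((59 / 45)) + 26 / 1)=-418294433202484903 / 493806257051640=-847.08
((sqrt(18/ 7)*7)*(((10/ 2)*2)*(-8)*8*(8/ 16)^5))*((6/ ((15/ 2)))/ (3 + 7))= -17.96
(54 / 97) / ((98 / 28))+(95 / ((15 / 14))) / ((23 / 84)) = 5059676 / 15617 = 323.99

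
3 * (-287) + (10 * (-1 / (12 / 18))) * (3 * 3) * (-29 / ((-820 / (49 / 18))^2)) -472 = -2151072451 / 1613760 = -1332.96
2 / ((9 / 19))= 38 / 9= 4.22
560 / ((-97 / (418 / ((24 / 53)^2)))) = -20547835 / 1746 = -11768.52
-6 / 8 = -0.75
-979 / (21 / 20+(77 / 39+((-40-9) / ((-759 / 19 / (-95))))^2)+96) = -146635657740 / 2048686659953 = -0.07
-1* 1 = -1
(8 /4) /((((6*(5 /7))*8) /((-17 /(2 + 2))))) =-119 /480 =-0.25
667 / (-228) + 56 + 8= 13925 / 228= 61.07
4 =4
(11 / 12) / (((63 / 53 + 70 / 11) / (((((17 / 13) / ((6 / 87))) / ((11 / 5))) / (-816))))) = -0.00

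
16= 16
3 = 3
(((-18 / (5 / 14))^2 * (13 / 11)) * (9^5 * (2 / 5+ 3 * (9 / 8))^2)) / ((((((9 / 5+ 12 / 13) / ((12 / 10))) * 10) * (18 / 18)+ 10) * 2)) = 903096679155489 / 23375000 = 38635152.05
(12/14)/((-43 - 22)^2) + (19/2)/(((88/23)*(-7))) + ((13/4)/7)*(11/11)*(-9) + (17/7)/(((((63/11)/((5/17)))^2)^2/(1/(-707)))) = -1291096883234942243219/284816927330560825200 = -4.53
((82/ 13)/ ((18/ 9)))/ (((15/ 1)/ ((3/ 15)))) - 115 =-112084/ 975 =-114.96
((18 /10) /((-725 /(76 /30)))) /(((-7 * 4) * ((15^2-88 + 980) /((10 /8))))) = 0.00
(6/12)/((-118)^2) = 1/27848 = 0.00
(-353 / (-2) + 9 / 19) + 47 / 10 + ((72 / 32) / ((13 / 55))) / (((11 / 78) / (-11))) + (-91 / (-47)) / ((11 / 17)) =-54796039 / 98230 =-557.83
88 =88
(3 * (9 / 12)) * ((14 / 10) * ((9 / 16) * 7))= 3969 / 320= 12.40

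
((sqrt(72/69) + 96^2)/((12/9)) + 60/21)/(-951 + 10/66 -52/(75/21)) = -7.16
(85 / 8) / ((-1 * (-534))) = 85 / 4272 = 0.02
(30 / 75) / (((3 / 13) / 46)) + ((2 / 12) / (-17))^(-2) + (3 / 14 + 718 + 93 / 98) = 8234129 / 735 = 11202.90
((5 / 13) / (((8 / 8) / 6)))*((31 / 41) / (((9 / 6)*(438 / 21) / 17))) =36890 / 38909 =0.95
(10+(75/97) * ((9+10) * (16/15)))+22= 4624/97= 47.67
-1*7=-7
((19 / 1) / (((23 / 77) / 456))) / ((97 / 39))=26017992 / 2231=11662.03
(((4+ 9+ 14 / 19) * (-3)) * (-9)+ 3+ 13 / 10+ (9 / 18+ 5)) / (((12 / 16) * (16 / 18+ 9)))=433992 / 8455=51.33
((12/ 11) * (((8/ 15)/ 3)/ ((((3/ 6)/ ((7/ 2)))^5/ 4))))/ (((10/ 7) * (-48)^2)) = 117649/ 29700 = 3.96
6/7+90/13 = 708/91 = 7.78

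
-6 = -6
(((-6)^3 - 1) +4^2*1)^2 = 40401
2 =2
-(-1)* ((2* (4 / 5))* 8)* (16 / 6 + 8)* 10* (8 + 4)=16384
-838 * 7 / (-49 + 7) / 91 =419 / 273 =1.53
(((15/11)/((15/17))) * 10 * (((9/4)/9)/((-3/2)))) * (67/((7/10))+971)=-2747.60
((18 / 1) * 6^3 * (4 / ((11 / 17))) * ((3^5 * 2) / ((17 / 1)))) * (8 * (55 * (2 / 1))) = 604661760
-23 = -23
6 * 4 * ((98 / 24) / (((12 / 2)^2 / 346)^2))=1466521 / 162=9052.60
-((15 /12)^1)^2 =-25 /16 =-1.56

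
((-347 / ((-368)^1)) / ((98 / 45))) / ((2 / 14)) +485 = 488.03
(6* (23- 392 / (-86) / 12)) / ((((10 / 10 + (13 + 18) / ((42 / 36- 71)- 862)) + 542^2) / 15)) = 38913360 / 5432685919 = 0.01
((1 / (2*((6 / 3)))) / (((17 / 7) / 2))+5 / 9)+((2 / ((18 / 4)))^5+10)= 21640189 / 2007666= 10.78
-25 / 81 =-0.31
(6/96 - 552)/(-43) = 8831/688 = 12.84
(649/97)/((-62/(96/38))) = -15576/57133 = -0.27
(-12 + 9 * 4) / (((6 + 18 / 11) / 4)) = 88 / 7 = 12.57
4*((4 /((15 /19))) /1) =304 /15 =20.27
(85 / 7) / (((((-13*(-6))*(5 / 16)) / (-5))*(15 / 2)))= -272 / 819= -0.33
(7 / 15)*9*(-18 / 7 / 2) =-5.40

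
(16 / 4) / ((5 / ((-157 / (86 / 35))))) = -2198 / 43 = -51.12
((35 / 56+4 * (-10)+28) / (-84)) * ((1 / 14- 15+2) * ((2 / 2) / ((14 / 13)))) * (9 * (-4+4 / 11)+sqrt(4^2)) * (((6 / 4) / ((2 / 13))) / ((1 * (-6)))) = -31414903 / 413952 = -75.89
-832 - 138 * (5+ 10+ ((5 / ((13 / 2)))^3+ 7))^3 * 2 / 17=-1958214807343648 / 10604499373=-184658.86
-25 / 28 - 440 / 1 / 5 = -2489 / 28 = -88.89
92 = 92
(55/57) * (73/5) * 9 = 2409/19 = 126.79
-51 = -51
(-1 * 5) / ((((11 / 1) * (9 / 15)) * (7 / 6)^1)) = -50 / 77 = -0.65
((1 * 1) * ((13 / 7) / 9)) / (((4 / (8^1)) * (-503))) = -26 / 31689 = -0.00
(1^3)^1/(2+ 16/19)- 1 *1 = -35/54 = -0.65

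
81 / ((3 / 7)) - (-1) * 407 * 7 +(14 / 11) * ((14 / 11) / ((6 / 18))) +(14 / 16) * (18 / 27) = 4419079 / 1452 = 3043.44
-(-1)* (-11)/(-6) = 11/6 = 1.83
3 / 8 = 0.38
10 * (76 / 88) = 95 / 11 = 8.64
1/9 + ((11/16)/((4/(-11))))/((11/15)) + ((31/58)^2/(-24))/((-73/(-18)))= -87343241/35362368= -2.47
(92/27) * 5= 17.04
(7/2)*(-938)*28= -91924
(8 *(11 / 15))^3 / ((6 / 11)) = 370.18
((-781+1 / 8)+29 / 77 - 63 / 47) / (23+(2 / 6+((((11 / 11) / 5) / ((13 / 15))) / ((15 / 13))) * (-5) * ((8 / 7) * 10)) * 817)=67907391 / 785335408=0.09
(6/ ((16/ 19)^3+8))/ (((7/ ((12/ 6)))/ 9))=6859/ 3822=1.79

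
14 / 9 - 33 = -283 / 9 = -31.44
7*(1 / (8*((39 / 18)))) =0.40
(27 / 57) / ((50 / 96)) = 432 / 475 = 0.91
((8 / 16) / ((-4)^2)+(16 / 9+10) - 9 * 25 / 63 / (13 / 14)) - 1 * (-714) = 721.96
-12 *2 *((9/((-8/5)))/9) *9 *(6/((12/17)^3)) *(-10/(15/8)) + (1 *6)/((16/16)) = -24553/2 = -12276.50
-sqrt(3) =-1.73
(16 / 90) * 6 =16 / 15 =1.07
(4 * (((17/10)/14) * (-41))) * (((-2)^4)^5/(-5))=730857472/175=4176328.41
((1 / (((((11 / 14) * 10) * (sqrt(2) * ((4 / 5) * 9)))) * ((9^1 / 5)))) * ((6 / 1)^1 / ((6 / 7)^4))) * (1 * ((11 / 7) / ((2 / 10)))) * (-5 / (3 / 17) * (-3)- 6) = 4741975 * sqrt(2) / 139968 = 47.91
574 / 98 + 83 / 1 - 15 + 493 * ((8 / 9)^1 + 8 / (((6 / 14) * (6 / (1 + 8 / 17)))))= 174361 / 63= 2767.63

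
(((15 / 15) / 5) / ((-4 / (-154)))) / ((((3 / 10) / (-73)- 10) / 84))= -472164 / 7303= -64.65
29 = 29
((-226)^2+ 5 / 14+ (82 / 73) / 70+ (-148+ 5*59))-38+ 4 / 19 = 51185.58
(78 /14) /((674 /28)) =78 /337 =0.23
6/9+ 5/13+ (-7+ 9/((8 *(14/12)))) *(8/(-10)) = 8026/1365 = 5.88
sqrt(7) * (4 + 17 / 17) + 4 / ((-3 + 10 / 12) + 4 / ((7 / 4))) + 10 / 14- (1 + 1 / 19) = 5 * sqrt(7) + 22119 / 665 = 46.49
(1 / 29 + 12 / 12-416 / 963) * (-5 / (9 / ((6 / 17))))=-168260 / 1424277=-0.12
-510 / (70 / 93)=-4743 / 7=-677.57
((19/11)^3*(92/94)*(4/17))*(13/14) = 8203364/7444283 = 1.10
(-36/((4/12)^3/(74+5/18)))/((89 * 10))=-36099/445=-81.12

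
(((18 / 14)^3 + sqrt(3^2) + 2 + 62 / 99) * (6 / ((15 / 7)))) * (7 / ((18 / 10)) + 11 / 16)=86731649 / 873180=99.33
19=19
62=62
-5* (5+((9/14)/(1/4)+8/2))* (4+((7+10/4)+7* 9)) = -61965/14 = -4426.07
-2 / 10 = -1 / 5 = -0.20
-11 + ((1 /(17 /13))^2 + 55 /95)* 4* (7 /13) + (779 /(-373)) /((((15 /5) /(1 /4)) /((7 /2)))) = -5816786435 /639020616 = -9.10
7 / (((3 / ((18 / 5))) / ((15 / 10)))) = 63 / 5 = 12.60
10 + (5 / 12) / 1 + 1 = 137 / 12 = 11.42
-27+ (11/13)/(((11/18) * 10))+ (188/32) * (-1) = -17023/520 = -32.74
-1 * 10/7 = -10/7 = -1.43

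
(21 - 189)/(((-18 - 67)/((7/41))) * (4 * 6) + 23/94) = 0.01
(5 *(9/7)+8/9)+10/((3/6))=1721/63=27.32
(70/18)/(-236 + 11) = -7/405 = -0.02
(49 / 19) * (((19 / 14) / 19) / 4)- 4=-601 / 152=-3.95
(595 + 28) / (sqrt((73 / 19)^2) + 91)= 11837 / 1802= 6.57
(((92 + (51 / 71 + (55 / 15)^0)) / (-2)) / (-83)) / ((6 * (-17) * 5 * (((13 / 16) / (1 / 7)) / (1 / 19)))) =-8872 / 866064745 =-0.00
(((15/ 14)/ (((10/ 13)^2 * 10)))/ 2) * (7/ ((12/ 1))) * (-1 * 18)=-1521/ 1600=-0.95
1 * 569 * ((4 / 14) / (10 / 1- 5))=1138 / 35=32.51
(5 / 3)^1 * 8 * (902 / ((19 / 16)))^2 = 8331304960 / 1083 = 7692802.36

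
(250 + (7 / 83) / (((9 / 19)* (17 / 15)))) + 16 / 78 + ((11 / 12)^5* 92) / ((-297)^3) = 5623111560371335 / 22459904093952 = 250.36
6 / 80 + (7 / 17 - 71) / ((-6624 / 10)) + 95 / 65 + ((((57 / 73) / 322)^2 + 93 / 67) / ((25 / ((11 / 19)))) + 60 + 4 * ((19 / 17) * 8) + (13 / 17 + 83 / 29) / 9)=66160204702201400699 / 676187904485347800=97.84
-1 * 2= -2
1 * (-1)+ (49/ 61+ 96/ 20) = 1404/ 305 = 4.60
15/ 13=1.15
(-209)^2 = 43681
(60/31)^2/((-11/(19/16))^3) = -1543275/327447296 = -0.00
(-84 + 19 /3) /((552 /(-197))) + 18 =75709 /1656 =45.72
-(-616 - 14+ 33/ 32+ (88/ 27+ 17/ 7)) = 3769603/ 6048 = 623.28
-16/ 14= -8/ 7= -1.14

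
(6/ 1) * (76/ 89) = 456/ 89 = 5.12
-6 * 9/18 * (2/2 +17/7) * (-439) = 31608/7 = 4515.43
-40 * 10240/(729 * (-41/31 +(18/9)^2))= -12697600/60507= -209.85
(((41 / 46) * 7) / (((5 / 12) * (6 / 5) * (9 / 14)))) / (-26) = -2009 / 2691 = -0.75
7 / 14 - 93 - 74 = -333 / 2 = -166.50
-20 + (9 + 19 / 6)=-47 / 6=-7.83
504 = 504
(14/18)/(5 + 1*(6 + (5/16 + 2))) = 112/1917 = 0.06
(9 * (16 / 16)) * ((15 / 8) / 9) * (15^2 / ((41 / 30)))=50625 / 164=308.69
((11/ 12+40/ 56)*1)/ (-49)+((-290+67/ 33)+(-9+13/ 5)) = -22215649/ 75460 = -294.40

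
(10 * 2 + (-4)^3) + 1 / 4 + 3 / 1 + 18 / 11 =-1721 / 44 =-39.11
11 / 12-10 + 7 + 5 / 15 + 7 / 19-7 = -8.38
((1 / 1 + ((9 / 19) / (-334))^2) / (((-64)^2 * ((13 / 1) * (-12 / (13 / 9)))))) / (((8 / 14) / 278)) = -39184458481 / 35629836926976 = -0.00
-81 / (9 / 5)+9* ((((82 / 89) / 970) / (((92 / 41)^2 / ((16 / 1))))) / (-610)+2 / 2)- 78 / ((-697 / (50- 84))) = -22732012835049 / 571085467850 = -39.80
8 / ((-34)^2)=2 / 289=0.01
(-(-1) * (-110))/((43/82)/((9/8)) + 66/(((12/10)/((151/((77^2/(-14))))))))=1562715/271973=5.75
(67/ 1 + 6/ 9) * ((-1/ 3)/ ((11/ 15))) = -1015/ 33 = -30.76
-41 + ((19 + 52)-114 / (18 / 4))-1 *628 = -1870 / 3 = -623.33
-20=-20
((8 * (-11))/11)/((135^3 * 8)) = -1/2460375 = -0.00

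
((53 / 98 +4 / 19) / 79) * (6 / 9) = 1399 / 220647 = 0.01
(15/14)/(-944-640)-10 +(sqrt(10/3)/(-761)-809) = -6054053/7392-sqrt(30)/2283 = -819.00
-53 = -53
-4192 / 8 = -524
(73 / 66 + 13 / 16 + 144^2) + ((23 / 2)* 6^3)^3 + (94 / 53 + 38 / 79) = 33883810608992791 / 2210736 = 15326936644.17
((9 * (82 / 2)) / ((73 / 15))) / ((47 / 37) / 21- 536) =-860139 / 6079805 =-0.14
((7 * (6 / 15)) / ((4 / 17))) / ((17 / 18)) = 63 / 5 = 12.60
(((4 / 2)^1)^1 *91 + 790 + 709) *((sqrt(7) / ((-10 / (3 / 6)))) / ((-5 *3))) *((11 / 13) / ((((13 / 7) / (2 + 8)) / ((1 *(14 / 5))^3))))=177587564 *sqrt(7) / 316875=1482.77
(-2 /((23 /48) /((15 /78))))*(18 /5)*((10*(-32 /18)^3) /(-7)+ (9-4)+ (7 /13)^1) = -28796672 /734643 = -39.20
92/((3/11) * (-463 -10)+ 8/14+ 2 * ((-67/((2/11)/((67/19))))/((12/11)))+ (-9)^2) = -146832/3877879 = -0.04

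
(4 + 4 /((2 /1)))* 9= 54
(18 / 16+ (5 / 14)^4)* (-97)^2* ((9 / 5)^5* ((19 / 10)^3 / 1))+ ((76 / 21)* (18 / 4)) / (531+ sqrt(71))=672819734500711360659 / 483441350000000-57* sqrt(71) / 986615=1391729.80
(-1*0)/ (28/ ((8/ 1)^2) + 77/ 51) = 0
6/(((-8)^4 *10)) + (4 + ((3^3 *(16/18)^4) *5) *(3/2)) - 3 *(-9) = 261140723/1658880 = 157.42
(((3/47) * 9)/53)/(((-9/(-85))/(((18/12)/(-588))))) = -255/976472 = -0.00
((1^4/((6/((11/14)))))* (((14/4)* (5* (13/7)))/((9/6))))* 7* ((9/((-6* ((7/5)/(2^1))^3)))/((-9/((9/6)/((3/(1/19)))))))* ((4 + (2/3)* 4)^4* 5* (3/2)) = 17875000000/4750893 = 3762.45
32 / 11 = 2.91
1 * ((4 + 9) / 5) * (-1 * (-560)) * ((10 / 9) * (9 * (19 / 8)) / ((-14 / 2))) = -4940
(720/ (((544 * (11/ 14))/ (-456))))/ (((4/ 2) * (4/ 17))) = -17955/ 11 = -1632.27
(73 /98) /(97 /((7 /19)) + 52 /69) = 69 /24458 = 0.00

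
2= 2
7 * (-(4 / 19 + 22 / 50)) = -4.55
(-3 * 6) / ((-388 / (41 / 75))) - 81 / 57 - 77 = -7224163 / 92150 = -78.40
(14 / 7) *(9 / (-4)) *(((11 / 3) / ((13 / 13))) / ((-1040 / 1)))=33 / 2080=0.02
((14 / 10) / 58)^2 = 0.00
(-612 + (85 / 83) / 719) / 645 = -36522239 / 38491665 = -0.95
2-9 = -7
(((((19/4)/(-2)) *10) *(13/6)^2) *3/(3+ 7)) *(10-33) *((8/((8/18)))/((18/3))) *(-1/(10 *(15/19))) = -1403207/4800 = -292.33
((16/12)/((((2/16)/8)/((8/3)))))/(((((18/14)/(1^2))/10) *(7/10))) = 2528.40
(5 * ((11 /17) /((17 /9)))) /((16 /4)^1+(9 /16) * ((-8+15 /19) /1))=-150480 /4913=-30.63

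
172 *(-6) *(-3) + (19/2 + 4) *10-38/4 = 6443/2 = 3221.50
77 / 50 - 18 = -823 / 50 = -16.46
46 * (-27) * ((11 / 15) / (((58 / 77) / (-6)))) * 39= 41026986 / 145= 282944.73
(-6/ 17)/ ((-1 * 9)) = 2/ 51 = 0.04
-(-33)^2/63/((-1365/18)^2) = -4356/1449175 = -0.00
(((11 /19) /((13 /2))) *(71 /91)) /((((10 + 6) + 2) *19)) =781 /3843567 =0.00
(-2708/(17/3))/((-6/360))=487440/17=28672.94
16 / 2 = 8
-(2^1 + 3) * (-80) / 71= 5.63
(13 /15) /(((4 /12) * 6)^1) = 13 /30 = 0.43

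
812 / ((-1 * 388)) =-2.09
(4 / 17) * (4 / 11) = 0.09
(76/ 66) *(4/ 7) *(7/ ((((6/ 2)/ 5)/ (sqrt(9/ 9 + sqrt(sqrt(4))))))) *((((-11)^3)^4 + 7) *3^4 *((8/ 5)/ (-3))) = -11448986718303744 *sqrt(1 + sqrt(2))/ 11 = -1617194326537811.24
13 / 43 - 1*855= -36752 / 43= -854.70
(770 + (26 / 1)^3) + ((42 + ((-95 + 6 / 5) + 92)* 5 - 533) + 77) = 17923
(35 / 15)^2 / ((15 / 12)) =196 / 45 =4.36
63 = 63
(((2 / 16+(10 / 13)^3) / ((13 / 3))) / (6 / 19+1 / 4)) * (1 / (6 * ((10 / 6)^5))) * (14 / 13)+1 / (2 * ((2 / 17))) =4.25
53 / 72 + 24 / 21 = 947 / 504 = 1.88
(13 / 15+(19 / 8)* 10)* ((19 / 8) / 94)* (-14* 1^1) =-196441 / 22560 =-8.71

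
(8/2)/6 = 2/3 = 0.67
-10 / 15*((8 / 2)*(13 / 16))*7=-91 / 6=-15.17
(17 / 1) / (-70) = -17 / 70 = -0.24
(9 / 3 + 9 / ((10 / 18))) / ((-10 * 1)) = -48 / 25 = -1.92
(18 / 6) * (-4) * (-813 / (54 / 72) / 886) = 6504 / 443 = 14.68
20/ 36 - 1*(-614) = 5531/ 9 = 614.56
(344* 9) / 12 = 258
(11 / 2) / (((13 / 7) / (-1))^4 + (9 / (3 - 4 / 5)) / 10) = 290521 / 649951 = 0.45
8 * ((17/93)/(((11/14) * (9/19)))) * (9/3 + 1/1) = 144704/9207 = 15.72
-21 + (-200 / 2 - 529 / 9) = -179.78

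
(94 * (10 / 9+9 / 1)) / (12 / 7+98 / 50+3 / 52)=77841400 / 305649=254.68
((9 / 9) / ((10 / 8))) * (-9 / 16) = -9 / 20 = -0.45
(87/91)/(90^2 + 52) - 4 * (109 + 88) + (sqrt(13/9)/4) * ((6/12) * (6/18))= -584563529/741832 + sqrt(13)/72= -787.95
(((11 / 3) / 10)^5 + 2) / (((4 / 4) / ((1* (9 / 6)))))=48761051 / 16200000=3.01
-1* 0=0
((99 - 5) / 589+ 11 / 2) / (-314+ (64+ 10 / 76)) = -6667 / 294345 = -0.02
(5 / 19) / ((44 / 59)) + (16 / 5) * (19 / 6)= 10.49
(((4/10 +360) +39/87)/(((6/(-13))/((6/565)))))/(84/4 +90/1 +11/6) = -4081194/55463225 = -0.07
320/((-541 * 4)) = -0.15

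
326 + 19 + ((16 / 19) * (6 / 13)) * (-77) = 77823 / 247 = 315.07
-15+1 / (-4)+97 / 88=-1245 / 88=-14.15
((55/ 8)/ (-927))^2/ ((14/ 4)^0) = 3025/ 54997056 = 0.00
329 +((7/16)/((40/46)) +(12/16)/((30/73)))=21205/64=331.33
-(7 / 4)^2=-3.06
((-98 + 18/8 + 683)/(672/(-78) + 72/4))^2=3915.73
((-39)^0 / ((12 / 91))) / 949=7 / 876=0.01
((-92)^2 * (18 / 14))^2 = 118424142.37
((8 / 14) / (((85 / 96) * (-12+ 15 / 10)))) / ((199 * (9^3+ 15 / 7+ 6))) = -32 / 76371225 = -0.00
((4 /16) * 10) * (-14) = -35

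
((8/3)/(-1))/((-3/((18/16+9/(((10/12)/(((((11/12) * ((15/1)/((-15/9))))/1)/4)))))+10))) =-446/45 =-9.91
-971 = -971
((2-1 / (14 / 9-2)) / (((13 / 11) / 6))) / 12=187 / 104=1.80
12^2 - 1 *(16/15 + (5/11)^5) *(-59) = 502667929/2415765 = 208.08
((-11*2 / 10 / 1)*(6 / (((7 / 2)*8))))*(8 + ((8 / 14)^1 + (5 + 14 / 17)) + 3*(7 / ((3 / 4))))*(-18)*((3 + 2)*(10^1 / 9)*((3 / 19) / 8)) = 2497275 / 63308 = 39.45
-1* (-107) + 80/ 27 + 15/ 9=111.63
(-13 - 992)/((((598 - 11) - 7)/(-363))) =72963/116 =628.99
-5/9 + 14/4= 53/18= 2.94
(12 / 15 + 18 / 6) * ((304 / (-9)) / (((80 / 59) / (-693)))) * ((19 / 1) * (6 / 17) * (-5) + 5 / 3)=-106601495 / 51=-2090225.39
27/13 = 2.08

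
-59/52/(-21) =59/1092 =0.05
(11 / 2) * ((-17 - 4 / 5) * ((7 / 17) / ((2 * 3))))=-6853 / 1020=-6.72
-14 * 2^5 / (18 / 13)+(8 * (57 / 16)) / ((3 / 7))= -4627 / 18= -257.06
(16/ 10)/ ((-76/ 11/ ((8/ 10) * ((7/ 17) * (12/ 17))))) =-0.05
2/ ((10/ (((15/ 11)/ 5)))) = 0.05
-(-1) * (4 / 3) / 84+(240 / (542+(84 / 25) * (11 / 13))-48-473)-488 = -5625485942 / 5577831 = -1008.54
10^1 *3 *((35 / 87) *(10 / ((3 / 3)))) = 3500 / 29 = 120.69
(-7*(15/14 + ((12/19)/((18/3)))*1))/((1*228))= -313/8664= -0.04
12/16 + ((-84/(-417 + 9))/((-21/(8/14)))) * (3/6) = 1067/1428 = 0.75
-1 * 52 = -52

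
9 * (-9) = -81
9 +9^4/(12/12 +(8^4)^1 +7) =1611/152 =10.60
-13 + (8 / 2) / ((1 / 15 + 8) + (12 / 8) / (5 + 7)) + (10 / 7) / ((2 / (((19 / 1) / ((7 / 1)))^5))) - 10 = 9566571864 / 115648967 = 82.72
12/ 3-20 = -16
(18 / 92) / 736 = 0.00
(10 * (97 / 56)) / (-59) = -485 / 1652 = -0.29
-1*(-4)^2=-16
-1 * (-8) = 8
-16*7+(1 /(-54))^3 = -17635969 /157464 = -112.00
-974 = -974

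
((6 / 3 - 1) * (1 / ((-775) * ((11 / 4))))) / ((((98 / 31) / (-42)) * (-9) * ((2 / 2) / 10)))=-8 / 1155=-0.01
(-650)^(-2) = 1 / 422500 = 0.00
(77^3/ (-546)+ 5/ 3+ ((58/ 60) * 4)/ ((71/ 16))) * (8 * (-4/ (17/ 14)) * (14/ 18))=17086.14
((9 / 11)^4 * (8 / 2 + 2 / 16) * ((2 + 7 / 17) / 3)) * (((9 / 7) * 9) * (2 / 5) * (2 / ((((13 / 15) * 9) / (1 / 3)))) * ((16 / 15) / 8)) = 807003 / 10295285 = 0.08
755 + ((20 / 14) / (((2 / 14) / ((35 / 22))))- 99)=7391 / 11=671.91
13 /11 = 1.18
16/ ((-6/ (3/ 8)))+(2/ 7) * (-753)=-1513/ 7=-216.14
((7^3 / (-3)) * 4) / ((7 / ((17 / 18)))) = -1666 / 27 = -61.70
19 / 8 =2.38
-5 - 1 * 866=-871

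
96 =96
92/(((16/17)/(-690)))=-134895/2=-67447.50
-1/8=-0.12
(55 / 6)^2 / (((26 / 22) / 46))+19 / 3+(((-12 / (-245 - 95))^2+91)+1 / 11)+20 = 63007983791 / 18597150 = 3388.05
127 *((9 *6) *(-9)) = -61722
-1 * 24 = -24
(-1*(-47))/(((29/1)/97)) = 4559/29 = 157.21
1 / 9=0.11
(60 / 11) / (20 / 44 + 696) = 60 / 7661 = 0.01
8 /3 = 2.67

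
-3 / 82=-0.04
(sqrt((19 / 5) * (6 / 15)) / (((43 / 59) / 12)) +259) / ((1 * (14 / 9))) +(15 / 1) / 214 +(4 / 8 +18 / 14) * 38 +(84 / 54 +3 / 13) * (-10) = 3186 * sqrt(38) / 1505 +18978152 / 87633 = 229.61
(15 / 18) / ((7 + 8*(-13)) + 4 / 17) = -17 / 1974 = -0.01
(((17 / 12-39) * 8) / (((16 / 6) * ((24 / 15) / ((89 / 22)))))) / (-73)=3.91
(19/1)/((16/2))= 19/8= 2.38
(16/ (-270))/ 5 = -8/ 675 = -0.01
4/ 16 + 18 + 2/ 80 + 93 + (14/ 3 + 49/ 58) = 406417/ 3480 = 116.79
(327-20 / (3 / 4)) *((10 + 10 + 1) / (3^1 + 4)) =901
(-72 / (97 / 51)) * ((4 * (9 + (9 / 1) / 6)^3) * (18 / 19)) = -306057528 / 1843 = -166064.86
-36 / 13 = -2.77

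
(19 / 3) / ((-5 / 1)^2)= 19 / 75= 0.25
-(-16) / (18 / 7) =56 / 9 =6.22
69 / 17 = 4.06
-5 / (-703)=5 / 703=0.01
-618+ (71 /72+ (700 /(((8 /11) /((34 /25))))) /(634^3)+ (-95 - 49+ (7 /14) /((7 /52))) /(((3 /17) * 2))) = -2035945453684 /2006865819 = -1014.49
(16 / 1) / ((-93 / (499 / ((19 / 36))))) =-95808 / 589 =-162.66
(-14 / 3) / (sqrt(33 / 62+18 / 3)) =-14 *sqrt(310) / 135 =-1.83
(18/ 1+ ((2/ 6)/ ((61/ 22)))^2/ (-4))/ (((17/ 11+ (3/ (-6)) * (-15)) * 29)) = 13258982/ 193265019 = 0.07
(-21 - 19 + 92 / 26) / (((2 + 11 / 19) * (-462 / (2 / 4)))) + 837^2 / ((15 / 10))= 45816280009 / 98098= 467046.02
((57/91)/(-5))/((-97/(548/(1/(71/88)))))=554439/970970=0.57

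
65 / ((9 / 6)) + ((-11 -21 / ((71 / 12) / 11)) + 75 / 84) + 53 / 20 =-23603 / 7455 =-3.17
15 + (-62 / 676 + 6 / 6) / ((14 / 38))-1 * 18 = -1265 / 2366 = -0.53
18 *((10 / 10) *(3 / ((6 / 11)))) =99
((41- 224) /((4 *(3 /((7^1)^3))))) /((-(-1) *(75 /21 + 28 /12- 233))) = 439383 /19076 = 23.03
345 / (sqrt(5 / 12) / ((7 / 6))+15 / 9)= 50715 / 218 - 4347 * sqrt(15) / 218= 155.41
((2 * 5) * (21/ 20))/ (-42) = -1/ 4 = -0.25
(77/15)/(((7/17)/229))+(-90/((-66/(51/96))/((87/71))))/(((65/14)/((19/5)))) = 6958281067/2436720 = 2855.59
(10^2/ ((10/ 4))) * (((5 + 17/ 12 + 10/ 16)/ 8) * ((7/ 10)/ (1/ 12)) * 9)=10647/ 4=2661.75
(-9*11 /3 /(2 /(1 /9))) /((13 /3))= -11 /26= -0.42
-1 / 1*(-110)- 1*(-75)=185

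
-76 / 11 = -6.91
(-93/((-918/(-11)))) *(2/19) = -341/2907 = -0.12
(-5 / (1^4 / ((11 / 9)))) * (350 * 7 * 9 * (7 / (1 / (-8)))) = 7546000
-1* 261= -261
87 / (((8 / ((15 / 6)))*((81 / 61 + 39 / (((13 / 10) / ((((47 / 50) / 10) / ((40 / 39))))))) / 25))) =27640625 / 165813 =166.70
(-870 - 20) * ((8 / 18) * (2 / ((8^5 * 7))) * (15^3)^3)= -1900810546875 / 14336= -132590021.41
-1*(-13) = 13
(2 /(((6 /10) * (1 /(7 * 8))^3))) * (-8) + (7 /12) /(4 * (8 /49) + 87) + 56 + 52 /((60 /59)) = -48272221681 /10308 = -4682986.19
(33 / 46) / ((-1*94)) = -33 / 4324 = -0.01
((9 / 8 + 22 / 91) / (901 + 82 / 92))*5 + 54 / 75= 274683449 / 377531700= 0.73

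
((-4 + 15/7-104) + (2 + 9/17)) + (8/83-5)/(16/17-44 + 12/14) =-5119528969/49602294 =-103.21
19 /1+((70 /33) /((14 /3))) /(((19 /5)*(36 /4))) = 35764 /1881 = 19.01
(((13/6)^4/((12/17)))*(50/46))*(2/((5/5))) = 12138425/178848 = 67.87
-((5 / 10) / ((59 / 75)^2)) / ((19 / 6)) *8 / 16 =-16875 / 132278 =-0.13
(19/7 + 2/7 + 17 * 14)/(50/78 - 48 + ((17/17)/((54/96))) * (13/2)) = -28197/4189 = -6.73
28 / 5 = 5.60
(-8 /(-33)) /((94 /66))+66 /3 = 1042 /47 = 22.17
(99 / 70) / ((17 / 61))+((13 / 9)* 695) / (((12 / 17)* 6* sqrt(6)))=6039 / 1190+153595* sqrt(6) / 3888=101.84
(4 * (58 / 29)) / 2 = 4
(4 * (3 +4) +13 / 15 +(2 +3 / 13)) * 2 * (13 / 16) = 758 / 15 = 50.53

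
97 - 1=96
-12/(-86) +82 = 3532/43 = 82.14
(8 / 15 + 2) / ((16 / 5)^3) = 475 / 6144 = 0.08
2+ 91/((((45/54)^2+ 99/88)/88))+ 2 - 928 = 455532/131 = 3477.34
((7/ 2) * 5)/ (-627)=-35/ 1254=-0.03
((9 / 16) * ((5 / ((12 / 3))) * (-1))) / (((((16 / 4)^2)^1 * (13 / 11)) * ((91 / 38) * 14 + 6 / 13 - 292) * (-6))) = -0.00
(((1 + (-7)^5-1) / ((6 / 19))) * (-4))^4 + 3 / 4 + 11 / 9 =665510907914949989269183 / 324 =2054046012083178979225.87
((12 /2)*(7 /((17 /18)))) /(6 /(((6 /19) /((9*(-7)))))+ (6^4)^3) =84 /4111697707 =0.00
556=556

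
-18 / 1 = -18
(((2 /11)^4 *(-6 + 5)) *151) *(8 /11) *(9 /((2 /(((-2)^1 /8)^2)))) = -5436 /161051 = -0.03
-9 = -9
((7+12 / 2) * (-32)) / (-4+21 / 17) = 7072 / 47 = 150.47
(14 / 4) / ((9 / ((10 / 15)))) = 0.26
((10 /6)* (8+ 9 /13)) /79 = 565 /3081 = 0.18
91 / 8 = 11.38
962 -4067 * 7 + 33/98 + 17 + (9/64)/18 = -172415119/6272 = -27489.66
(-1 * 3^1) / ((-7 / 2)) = 6 / 7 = 0.86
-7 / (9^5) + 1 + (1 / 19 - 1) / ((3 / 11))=-2775436 / 1121931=-2.47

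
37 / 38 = 0.97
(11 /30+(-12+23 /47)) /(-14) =15713 /19740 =0.80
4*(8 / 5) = 32 / 5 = 6.40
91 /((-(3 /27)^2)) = -7371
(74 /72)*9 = 37 /4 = 9.25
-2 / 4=-0.50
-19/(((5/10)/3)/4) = -456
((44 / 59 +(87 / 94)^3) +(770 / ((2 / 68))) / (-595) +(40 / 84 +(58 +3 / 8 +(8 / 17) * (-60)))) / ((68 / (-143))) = 7408563811363 / 297408043464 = 24.91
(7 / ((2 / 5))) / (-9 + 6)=-35 / 6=-5.83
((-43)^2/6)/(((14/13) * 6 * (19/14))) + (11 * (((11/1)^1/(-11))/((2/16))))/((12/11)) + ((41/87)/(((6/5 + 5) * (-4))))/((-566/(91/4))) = -45.52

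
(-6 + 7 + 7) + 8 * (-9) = -64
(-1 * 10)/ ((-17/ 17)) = 10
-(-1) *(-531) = -531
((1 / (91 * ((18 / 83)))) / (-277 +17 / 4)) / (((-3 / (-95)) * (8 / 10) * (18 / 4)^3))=-157700 / 1954147923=-0.00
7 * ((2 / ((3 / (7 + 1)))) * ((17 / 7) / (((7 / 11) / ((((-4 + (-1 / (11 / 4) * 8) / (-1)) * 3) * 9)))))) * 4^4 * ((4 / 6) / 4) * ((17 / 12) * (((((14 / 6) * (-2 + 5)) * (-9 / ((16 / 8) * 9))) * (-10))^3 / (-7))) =1553664000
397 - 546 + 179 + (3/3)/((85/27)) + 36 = 5637/85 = 66.32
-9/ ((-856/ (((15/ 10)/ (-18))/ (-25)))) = 3/ 85600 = 0.00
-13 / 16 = -0.81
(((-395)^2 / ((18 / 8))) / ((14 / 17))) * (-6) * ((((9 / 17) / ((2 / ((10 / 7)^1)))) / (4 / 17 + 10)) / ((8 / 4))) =-13262125 / 1421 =-9332.95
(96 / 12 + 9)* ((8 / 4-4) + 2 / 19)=-612 / 19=-32.21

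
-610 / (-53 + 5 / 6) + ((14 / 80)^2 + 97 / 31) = 14.85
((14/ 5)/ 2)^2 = 49/ 25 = 1.96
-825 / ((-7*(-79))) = -825 / 553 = -1.49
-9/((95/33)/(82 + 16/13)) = -321354/1235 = -260.21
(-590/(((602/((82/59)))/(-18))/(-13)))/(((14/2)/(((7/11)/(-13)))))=7380/3311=2.23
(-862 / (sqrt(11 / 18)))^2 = 13374792 / 11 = 1215890.18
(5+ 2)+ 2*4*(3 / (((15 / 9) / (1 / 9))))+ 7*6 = 253 / 5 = 50.60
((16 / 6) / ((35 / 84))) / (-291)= -32 / 1455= -0.02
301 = 301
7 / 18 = 0.39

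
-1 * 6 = -6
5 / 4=1.25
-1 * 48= -48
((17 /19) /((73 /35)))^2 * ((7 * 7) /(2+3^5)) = 70805 /1923769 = 0.04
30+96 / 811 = 24426 / 811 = 30.12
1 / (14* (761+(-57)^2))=0.00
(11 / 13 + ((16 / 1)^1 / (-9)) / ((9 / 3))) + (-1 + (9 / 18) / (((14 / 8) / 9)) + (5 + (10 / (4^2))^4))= 70221449 / 10063872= 6.98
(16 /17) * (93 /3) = 496 /17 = 29.18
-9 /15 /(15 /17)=-0.68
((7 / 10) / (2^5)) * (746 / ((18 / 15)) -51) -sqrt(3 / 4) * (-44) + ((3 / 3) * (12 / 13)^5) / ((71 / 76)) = 20879664367 / 1581708180 + 22 * sqrt(3) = 51.31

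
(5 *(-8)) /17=-40 /17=-2.35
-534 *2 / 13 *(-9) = 9612 / 13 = 739.38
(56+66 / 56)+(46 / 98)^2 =551259 / 9604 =57.40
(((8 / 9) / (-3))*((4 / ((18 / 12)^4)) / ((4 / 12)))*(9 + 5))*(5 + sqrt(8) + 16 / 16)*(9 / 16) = -48.83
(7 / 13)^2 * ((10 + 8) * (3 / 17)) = 0.92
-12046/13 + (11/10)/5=-926.40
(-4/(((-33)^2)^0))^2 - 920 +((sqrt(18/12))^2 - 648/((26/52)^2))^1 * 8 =-21628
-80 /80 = -1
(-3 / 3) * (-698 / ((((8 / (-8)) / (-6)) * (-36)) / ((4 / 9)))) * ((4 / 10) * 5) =-2792 / 27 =-103.41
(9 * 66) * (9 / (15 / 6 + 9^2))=10692 / 167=64.02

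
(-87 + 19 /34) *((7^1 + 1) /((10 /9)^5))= -408.34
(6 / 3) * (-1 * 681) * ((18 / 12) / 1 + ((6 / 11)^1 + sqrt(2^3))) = -2724 * sqrt(2) - 30645 / 11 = -6638.23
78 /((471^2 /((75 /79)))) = 650 /1947271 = 0.00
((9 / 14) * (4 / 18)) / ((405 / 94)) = 94 / 2835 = 0.03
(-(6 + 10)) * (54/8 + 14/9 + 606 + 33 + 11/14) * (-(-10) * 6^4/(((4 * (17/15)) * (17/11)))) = -2282623200/119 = -19181707.56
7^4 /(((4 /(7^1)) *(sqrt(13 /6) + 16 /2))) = 28812 /53 - 2401 *sqrt(78) /212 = 443.60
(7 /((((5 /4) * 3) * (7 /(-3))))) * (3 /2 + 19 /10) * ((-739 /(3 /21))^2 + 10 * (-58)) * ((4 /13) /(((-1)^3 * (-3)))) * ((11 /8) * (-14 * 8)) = 373631870304 /325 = 1149636524.01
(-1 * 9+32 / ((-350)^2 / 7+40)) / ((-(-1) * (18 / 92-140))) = 1815022 / 28199935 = 0.06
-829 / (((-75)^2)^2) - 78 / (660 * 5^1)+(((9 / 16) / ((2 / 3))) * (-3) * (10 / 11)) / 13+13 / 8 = 1.42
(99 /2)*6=297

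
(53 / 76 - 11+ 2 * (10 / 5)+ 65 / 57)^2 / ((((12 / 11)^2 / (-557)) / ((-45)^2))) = -2334175465325 / 92416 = -25257265.68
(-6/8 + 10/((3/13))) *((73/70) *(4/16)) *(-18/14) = -15987/1120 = -14.27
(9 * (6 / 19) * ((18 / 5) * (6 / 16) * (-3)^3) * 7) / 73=-9.93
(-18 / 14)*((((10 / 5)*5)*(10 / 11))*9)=-8100 / 77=-105.19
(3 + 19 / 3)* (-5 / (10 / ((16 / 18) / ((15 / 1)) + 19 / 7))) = -5242 / 405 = -12.94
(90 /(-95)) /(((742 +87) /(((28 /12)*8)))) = -336 /15751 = -0.02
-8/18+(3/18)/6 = -5/12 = -0.42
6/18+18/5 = 59/15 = 3.93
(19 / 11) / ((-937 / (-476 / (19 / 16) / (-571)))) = -0.00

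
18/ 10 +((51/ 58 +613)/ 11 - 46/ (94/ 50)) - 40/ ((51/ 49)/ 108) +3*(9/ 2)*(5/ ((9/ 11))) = -5142159321/ 1274405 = -4034.95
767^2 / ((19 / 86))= 50592854 / 19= 2662781.79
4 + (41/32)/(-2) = 215/64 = 3.36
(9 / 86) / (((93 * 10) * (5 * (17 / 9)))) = 27 / 2266100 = 0.00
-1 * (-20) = 20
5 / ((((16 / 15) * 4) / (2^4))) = 75 / 4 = 18.75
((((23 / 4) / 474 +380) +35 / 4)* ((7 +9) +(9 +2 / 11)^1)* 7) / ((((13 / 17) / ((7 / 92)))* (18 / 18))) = 170077575913 / 24943776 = 6818.44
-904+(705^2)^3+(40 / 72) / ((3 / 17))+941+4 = 3315113989386048067 / 27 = 122781999606890669.15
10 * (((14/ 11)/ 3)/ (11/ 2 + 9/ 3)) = 280/ 561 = 0.50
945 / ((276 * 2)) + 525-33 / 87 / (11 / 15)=2807775 / 5336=526.19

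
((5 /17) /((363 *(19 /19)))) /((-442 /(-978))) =815 /454597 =0.00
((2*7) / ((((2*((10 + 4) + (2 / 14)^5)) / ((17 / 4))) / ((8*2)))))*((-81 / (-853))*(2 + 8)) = 2160035640 / 66903349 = 32.29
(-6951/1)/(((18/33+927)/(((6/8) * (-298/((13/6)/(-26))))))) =-68356134/3401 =-20098.83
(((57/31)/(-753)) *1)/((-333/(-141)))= -0.00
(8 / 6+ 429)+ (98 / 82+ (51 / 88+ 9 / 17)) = 79608745 / 184008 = 432.64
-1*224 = -224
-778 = -778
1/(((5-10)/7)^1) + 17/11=8/55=0.15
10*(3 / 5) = 6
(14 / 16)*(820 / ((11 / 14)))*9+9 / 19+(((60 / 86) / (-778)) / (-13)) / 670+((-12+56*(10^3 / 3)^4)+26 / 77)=691358032898.81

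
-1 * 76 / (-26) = 2.92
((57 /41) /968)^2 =3249 /1575137344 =0.00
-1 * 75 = -75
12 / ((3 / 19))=76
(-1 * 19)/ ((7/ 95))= -1805/ 7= -257.86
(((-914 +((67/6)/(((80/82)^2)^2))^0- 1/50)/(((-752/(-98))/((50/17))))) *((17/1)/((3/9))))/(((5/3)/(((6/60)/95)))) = -20132091/1786000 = -11.27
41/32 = 1.28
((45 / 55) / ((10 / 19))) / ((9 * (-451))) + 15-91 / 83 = 13.90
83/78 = 1.06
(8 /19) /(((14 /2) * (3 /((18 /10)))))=0.04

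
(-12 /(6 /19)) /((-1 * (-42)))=-19 /21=-0.90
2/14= 1/7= 0.14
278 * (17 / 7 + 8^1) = 2899.14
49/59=0.83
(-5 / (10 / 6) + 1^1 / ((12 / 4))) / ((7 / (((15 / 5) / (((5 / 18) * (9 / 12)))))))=-192 / 35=-5.49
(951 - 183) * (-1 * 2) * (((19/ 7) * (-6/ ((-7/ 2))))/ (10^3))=-43776/ 6125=-7.15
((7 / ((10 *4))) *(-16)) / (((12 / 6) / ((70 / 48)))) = -49 / 24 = -2.04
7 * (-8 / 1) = -56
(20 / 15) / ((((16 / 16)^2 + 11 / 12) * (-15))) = -16 / 345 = -0.05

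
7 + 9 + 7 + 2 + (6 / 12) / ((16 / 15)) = 815 / 32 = 25.47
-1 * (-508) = 508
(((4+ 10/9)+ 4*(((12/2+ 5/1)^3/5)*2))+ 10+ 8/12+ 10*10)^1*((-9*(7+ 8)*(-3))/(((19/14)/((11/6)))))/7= 175494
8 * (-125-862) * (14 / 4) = -27636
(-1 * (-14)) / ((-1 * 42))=-1 / 3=-0.33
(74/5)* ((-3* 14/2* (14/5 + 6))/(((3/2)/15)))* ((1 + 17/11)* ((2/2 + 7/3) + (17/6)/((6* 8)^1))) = -3542602/15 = -236173.47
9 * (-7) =-63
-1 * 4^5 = -1024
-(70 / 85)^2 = -196 / 289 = -0.68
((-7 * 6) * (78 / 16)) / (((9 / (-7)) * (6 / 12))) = 318.50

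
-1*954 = -954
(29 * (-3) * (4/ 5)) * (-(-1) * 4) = -278.40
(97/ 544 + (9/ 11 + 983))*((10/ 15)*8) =1962745/ 374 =5247.98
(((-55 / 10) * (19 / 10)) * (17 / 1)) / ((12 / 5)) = -3553 / 48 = -74.02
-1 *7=-7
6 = 6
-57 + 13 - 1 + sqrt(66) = -45 + sqrt(66) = -36.88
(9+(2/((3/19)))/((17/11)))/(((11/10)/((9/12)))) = 4385/374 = 11.72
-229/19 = -12.05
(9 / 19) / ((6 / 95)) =15 / 2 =7.50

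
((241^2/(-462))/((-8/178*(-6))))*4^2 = -5169209/693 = -7459.18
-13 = -13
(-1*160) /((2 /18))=-1440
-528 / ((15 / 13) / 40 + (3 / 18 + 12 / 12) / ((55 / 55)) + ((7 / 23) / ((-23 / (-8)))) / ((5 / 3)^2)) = -198057600 / 462743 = -428.01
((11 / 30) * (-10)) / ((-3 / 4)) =4.89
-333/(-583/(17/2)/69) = 390609/1166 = 335.00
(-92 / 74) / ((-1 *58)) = 0.02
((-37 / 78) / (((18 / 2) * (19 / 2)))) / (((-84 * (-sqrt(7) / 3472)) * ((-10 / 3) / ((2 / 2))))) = 2294 * sqrt(7) / 233415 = 0.03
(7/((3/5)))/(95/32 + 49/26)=14560/6057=2.40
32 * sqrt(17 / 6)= 16 * sqrt(102) / 3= 53.86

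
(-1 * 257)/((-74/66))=8481/37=229.22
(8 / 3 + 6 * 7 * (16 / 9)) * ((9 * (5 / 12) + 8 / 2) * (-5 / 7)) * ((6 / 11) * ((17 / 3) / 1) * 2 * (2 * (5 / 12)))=-1528300 / 693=-2205.34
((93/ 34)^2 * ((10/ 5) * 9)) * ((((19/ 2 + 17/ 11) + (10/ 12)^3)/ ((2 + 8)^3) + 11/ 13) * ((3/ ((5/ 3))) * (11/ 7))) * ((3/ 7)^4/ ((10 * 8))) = 0.14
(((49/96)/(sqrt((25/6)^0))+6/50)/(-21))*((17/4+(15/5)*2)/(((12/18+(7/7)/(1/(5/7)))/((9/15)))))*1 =-62033/464000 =-0.13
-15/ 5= -3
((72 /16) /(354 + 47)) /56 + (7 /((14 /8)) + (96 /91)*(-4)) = -128203 /583856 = -0.22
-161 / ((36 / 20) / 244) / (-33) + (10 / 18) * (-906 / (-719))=141375470 / 213543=662.05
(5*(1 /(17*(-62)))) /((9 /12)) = -10 /1581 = -0.01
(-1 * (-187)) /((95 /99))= 18513 /95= 194.87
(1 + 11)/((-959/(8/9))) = -32/2877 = -0.01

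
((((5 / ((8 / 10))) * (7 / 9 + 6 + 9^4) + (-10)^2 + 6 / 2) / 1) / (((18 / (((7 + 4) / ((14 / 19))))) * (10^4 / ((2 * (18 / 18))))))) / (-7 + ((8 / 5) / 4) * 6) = -154812361 / 104328000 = -1.48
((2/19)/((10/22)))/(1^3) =22/95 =0.23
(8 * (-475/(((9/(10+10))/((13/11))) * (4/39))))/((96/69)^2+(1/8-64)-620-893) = 715208000/11576301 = 61.78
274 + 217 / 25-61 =5542 / 25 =221.68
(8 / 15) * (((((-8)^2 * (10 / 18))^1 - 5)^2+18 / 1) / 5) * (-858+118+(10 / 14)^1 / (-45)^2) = -1293698788936 / 17222625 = -75116.24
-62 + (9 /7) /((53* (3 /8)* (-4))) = -23008 /371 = -62.02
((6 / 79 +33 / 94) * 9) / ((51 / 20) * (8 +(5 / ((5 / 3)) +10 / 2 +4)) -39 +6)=3171 / 14852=0.21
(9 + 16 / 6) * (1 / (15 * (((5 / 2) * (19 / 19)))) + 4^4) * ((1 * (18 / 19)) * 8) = 2150624 / 95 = 22638.15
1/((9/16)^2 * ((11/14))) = 3584/891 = 4.02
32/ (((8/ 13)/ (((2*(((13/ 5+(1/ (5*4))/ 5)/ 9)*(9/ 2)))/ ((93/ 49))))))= 55419/ 775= 71.51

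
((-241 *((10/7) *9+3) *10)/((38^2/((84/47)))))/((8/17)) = -6821505/67868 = -100.51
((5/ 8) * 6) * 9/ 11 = 135/ 44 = 3.07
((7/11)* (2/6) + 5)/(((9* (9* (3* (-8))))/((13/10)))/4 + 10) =-0.01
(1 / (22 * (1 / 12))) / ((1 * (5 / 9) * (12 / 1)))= 9 / 110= 0.08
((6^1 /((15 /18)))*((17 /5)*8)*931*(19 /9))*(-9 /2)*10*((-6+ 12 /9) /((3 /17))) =2290230208 /5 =458046041.60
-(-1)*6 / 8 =3 / 4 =0.75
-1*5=-5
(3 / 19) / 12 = 1 / 76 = 0.01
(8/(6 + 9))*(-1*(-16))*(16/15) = 2048/225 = 9.10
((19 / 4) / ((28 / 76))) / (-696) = -361 / 19488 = -0.02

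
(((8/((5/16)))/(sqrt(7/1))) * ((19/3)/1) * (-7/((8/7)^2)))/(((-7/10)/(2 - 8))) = -1064 * sqrt(7) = -2815.08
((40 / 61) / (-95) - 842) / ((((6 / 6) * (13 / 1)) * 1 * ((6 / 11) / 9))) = -16102119 / 15067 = -1068.70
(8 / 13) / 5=8 / 65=0.12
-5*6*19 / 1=-570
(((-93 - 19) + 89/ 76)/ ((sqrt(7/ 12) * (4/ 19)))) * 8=-8423 * sqrt(21)/ 7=-5514.15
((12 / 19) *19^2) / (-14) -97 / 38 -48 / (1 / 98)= -1256275 / 266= -4722.84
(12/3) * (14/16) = 7/2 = 3.50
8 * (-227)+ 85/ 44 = -79819/ 44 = -1814.07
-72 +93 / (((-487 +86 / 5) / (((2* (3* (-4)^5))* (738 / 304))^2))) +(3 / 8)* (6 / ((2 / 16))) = -461045342286 / 10469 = -44039100.42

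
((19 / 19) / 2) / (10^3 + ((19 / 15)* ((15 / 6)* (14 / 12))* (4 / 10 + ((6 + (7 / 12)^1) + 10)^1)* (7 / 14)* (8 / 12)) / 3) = 9720 / 19575527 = 0.00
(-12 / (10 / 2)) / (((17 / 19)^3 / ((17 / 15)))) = -27436 / 7225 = -3.80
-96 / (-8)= 12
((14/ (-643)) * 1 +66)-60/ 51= 708348/ 10931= 64.80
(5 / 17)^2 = 25 / 289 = 0.09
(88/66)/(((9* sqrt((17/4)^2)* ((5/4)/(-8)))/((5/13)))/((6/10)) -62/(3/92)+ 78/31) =-15872/22911815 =-0.00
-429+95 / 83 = -35512 / 83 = -427.86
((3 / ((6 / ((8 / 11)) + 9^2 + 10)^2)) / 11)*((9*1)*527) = 227664 / 1733699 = 0.13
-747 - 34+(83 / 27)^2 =-771.55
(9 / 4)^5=59049 / 1024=57.67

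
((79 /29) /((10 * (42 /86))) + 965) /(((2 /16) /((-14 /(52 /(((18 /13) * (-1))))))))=70562964 /24505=2879.53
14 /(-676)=-7 /338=-0.02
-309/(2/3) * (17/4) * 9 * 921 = -16328293.88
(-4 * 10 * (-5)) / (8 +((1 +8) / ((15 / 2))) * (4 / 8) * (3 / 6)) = 24.10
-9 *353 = -3177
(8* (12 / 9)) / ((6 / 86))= 1376 / 9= 152.89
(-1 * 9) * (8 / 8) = -9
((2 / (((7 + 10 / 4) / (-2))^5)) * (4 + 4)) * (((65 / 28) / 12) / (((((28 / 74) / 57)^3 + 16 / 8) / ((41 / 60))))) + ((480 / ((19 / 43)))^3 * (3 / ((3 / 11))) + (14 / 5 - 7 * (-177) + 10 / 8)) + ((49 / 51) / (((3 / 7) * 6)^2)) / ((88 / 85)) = 2716242789615191679274093089517 / 192622753637721015840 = 14101359981.20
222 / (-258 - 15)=-74 / 91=-0.81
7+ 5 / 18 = 131 / 18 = 7.28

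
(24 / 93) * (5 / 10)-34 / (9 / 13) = -13666 / 279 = -48.98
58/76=29/38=0.76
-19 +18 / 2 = -10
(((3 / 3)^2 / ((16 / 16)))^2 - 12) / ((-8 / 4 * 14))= 11 / 28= 0.39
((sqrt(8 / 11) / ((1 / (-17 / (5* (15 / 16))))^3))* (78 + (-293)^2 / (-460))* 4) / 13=2011117133824* sqrt(22) / 6937734375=1359.66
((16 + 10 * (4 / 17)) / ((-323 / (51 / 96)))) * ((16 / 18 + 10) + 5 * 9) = -6539 / 3876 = -1.69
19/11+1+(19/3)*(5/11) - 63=-1894/33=-57.39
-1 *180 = -180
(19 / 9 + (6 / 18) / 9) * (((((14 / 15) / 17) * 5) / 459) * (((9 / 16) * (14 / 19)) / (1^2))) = 1421 / 2668626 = 0.00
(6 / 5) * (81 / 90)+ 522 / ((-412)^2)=2298069 / 2121800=1.08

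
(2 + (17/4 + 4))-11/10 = 183/20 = 9.15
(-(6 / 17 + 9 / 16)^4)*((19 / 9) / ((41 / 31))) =-251576559621 / 224418922496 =-1.12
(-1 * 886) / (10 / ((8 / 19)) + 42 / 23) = -81512 / 2353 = -34.64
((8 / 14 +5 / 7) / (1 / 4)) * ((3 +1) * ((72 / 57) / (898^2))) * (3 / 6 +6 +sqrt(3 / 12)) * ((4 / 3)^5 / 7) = 32768 / 241316397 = 0.00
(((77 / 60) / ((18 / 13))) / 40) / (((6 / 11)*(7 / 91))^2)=20469449 / 1555200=13.16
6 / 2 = 3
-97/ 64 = -1.52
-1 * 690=-690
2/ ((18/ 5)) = 5/ 9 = 0.56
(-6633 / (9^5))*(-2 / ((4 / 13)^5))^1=273642941 / 3359232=81.46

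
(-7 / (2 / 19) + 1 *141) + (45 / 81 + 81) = 2809 / 18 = 156.06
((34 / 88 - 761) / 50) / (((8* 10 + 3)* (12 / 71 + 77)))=-2376157 / 1000465400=-0.00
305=305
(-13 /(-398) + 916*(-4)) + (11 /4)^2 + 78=-3578.40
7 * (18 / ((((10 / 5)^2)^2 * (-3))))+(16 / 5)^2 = 1523 / 200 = 7.62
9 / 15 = 3 / 5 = 0.60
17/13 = 1.31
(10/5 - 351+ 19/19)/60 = -29/5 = -5.80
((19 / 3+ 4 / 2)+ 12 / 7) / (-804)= -211 / 16884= -0.01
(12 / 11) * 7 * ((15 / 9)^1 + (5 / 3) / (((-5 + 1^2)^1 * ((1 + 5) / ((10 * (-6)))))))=490 / 11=44.55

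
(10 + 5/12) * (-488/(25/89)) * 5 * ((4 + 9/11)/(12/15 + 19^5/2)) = -143868500/408556599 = -0.35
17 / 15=1.13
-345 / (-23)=15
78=78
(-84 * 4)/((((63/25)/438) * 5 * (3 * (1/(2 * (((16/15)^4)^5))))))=-5648101429239547504227254272/199515403804779052734375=-28309.10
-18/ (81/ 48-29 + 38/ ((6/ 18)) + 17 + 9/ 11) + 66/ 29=374022/ 177799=2.10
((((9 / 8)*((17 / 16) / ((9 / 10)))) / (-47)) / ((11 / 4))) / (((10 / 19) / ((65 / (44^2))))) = -0.00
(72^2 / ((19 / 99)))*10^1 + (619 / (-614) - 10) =270102.68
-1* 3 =-3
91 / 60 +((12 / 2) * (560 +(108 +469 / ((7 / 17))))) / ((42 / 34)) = 8778.37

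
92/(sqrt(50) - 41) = -3772/1631 - 460 * sqrt(2)/1631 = -2.71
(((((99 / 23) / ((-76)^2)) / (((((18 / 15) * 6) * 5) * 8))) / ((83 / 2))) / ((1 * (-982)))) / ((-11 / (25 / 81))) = 0.00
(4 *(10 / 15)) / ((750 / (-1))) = -4 / 1125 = -0.00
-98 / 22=-49 / 11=-4.45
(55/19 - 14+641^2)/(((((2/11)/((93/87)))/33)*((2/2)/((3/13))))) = 131770289376/7163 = 18395963.89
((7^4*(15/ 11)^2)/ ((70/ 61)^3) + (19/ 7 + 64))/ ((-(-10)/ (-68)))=-1740101317/ 84700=-20544.29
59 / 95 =0.62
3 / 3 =1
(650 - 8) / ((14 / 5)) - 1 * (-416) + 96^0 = 4524 / 7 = 646.29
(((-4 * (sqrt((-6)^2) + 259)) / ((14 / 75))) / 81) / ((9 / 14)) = -26500 / 243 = -109.05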